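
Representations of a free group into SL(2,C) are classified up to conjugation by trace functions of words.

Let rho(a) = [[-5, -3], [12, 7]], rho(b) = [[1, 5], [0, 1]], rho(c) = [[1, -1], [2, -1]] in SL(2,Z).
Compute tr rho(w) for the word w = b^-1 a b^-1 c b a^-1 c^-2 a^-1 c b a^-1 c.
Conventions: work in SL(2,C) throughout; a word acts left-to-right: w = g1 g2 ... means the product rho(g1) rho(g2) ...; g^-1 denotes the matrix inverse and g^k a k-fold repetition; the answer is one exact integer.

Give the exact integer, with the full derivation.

-8633860

rho(b^-1) = [[1, -5], [0, 1]]
... * rho(a) = [[-5, -3], [12, 7]]  ->  [[-65, -38], [12, 7]]
... * rho(b^-1) = [[1, -5], [0, 1]]  ->  [[-65, 287], [12, -53]]
... * rho(c) = [[1, -1], [2, -1]]  ->  [[509, -222], [-94, 41]]
... * rho(b) = [[1, 5], [0, 1]]  ->  [[509, 2323], [-94, -429]]
... * rho(a^-1) = [[7, 3], [-12, -5]]  ->  [[-24313, -10088], [4490, 1863]]
... * rho(c^-1) = [[-1, 1], [-2, 1]]  ->  [[44489, -34401], [-8216, 6353]]
... * rho(c^-1) = [[-1, 1], [-2, 1]]  ->  [[24313, 10088], [-4490, -1863]]
... * rho(a^-1) = [[7, 3], [-12, -5]]  ->  [[49135, 22499], [-9074, -4155]]
... * rho(c) = [[1, -1], [2, -1]]  ->  [[94133, -71634], [-17384, 13229]]
... * rho(b) = [[1, 5], [0, 1]]  ->  [[94133, 399031], [-17384, -73691]]
... * rho(a^-1) = [[7, 3], [-12, -5]]  ->  [[-4129441, -1712756], [762604, 316303]]
... * rho(c) = [[1, -1], [2, -1]]  ->  [[-7554953, 5842197], [1395210, -1078907]]
tr = -7554953 + -1078907 = -8633860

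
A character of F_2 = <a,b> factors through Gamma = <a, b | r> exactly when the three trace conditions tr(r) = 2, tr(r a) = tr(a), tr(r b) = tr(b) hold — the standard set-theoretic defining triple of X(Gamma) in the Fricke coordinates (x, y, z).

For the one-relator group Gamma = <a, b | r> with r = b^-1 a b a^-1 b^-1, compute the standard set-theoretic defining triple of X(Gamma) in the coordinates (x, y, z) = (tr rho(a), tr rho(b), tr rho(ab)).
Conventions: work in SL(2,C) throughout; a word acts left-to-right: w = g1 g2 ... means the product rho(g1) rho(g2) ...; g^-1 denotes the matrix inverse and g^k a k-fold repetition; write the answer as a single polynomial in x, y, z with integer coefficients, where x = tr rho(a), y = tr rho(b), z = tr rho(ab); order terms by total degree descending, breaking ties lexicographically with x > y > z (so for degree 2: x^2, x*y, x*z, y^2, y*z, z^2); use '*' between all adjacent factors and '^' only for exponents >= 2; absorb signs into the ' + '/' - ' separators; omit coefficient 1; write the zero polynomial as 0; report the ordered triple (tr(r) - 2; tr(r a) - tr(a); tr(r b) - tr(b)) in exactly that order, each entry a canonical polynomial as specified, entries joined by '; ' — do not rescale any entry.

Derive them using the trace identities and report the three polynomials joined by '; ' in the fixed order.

-x*y^2*z + x^2*y + y^3 + y*z^2 - 3*y - 2; -x^2*y^2*z + x^3*y + x*y^3 + 2*x*y*z^2 - x^2*z - y^2*z - z^3 - 3*x*y - x + 3*z; -x*y*z + x^2 + y^2 + z^2 - y - 2

so trace(a b a) = trace(a) * trace(b a) - trace(b) = x*z - y
trace(a b a b) = trace(a b) * trace(a b) - trace(1) = z^2 - 2
so trace(b^-1 a b a) = trace(a b a) * trace(b) - trace(a b a b) = x*y*z - y^2 - z^2 + 2
trace(b^-1 a b a^-1) = trace(b^-1 a b) * trace(a) - trace(b^-1 a b a) = -x*y*z + x^2 + y^2 + z^2 - 2
so trace(b^-1 a b a^-1 b^-1) = trace(b^-1 a b a^-1) * trace(b) - trace(b^-1 a b a^-1 b) = -x*y^2*z + x^2*y + y^3 + y*z^2 - 3*y
so trace(a^2) = trace(a) * trace(a) - trace(1) = x^2 - 2
so trace(a b^-1 a) = trace(a^2) * trace(b) - trace(a^2 b) = x^2*y - x*z - y
reduce: trace(a^2 b a) = trace(a) * trace(a b a) - trace(a b) = x^2*z - x*y - z
so trace(b a b) = trace(b) * trace(a b) - trace(a) = y*z - x
trace(a^2 b a b) = trace(a) * trace(b a b a) - trace(b a b) = x*z^2 - y*z - x
so trace(a b a b^-1 a) = trace(a^2 b a) * trace(b) - trace(a^2 b a b) = x^2*y*z - x*y^2 - x*z^2 + x
reduce: trace(a b a b a b) = trace(b a b a) * trace(b a) - trace(a b)   [split at repeated b] = z^3 - 3*z
trace(a b a b^-1 a b) = trace(a b a b a) * trace(b) - trace(a b a b a b) = x*y*z^2 - y^2*z - z^3 - x*y + 3*z
reduce: trace(b^-1 a b^-1 a b a) = trace(a b a b^-1 a) * trace(b) - trace(a b a b^-1 a b) = x^2*y^2*z - x*y^3 - 2*x*y*z^2 + y^2*z + z^3 + 2*x*y - 3*z
trace(b^-1 a b a^-1 b^-1 a) = trace(b^-1 a b^-1 a b) * trace(a) - trace(b^-1 a b^-1 a b a) = -x^2*y^2*z + x^3*y + x*y^3 + 2*x*y*z^2 - x^2*z - y^2*z - z^3 - 3*x*y + 3*z
assemble the triple (trace(r) - 2; trace(r a) - x; trace(r b) - y)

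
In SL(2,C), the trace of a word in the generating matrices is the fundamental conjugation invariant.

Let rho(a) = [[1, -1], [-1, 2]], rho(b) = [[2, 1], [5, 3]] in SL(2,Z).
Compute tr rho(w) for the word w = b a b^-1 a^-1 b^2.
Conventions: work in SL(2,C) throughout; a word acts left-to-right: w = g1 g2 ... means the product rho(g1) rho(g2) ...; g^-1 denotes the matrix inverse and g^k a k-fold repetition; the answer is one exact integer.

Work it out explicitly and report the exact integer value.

119

rho(b) = [[2, 1], [5, 3]]
... * rho(a) = [[1, -1], [-1, 2]]  ->  [[1, 0], [2, 1]]
... * rho(b^-1) = [[3, -1], [-5, 2]]  ->  [[3, -1], [1, 0]]
... * rho(a^-1) = [[2, 1], [1, 1]]  ->  [[5, 2], [2, 1]]
... * rho(b) = [[2, 1], [5, 3]]  ->  [[20, 11], [9, 5]]
... * rho(b) = [[2, 1], [5, 3]]  ->  [[95, 53], [43, 24]]
tr = 95 + 24 = 119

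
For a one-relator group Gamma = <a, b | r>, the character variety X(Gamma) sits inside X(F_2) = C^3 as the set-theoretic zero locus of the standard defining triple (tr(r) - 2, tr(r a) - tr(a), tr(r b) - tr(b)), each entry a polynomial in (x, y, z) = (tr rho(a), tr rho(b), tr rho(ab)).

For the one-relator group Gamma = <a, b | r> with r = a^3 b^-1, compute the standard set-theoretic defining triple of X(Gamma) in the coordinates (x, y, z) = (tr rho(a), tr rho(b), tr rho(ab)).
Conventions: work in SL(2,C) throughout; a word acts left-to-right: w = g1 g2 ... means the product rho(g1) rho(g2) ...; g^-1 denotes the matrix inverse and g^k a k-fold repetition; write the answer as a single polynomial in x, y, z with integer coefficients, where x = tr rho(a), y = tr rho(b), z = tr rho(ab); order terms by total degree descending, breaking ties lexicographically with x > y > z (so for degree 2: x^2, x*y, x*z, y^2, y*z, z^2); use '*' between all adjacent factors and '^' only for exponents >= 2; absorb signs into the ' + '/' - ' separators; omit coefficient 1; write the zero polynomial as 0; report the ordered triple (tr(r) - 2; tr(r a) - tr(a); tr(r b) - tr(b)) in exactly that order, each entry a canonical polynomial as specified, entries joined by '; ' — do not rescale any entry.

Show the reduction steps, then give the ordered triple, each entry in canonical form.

x^3*y - x^2*z - 2*x*y + z - 2; x^4*y - x^3*z - 3*x^2*y + 2*x*z - x + y; x^3 - 3*x - y

tr(a^2) = tr(a)*tr(a) - tr(1) = x^2 - 2
tr(a^3) = tr(a)*tr(a^2) - tr(a) = x^3 - 3*x
use: tr(b a^2) = tr(a)*tr(b a) - tr(b) = x*z - y
tr(a^3 b) = tr(a)*tr(b a^2) - tr(b a) = x^2*z - x*y - z
tr(a^3 b^-1) = tr(a^3)*tr(b) - tr(a^3 b) = x^3*y - x^2*z - 2*x*y + z
tr(a^4) = tr(a)*tr(a^3) - tr(a^2)  (reduce the a square) = x^4 - 4*x^2 + 2
tr(a^4 b) = tr(a)*tr(a^2 b a) - tr(a^2 b)  (reduce the a square) = x^3*z - x^2*y - 2*x*z + y
tr(a^3 b^-1 a) = tr(a^4)*tr(b) - tr(a^4 b)  (eliminate b^-1) = x^4*y - x^3*z - 3*x^2*y + 2*x*z + y
assemble the triple (tr(r) - 2; tr(r a) - x; tr(r b) - y)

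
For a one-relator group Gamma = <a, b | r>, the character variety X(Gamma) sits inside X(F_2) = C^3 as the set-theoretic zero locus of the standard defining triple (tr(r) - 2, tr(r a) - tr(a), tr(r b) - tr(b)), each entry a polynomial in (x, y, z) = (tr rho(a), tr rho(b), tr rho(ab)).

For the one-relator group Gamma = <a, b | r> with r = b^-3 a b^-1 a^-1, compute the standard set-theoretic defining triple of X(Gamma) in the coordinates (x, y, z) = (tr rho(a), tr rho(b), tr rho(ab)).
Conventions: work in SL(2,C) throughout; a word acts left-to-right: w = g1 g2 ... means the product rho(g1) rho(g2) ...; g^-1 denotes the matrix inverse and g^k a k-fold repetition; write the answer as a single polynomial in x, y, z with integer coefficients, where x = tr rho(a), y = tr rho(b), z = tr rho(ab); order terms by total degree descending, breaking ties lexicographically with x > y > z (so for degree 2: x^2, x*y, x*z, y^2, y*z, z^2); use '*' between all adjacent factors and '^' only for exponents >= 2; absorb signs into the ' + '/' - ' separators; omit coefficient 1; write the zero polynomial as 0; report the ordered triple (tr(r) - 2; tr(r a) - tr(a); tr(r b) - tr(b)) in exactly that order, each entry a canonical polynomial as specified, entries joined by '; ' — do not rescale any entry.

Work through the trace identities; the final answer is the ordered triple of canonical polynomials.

trace(b^-1 a) = trace(a) trace(b) - trace(a b)  (eliminate b^-1) = x*y - z
trace(b^-2 a) = trace(b^-1 a) trace(b) - trace(b^-1 a b)  (eliminate b^-1) = x*y^2 - y*z - x
trace(a b^-3) = trace(b^-2 a) trace(b) - trace(b^-2 a b)  (eliminate b^-1) = x*y^3 - y^2*z - 2*x*y + z
trace(b^-3 a b^-1) = trace(a b^-3) trace(b) - trace(a b^-2)  (eliminate b^-1) = x*y^4 - y^3*z - 3*x*y^2 + 2*y*z + x
trace(a^2) = trace(a) trace(a) - trace(1)  (reduce the a square) = x^2 - 2
trace(a^2 b) = trace(a) trace(b a) - trace(b)  (reduce the a square) = x*z - y
trace(a^2 b^-1) = trace(a^2) trace(b) - trace(a^2 b)  (eliminate b^-1) = x^2*y - x*z - y
trace(a b^-2 a) = trace(a^2 b^-1) trace(b) - trace(a^2)  (eliminate b^-1) = x^2*y^2 - x*y*z - x^2 - y^2 + 2
trace(a b a b) = trace(a b) trace(a b) - trace(1)  (split on a) = z^2 - 2
trace(b^-1 a b a) = trace(a b a) trace(b) - trace(a b a b)  (eliminate b^-1) = x*y*z - y^2 - z^2 + 2
trace(a b^-2 a b) = trace(b^-1 a b a) trace(b) - trace(b^-1 a b a b)  (eliminate b^-1) = x*y^2*z - y^3 - y*z^2 - x*z + 3*y
trace(a b^-1 a b^-2) = trace(a b^-2 a) trace(b) - trace(a b^-2 a b)  (eliminate b^-1) = x^2*y^3 - 2*x*y^2*z - x^2*y + y*z^2 + x*z - y
trace(a b^-1 a b^-1) = trace(a b^-1 a) trace(b) - trace(a b^-1 a b)  (eliminate b^-1) = x^2*y^2 - 2*x*y*z + z^2 - 2
trace(b^-3 a b^-1 a) = trace(a b^-1 a b^-2) trace(b) - trace(a b^-1 a b^-1)  (eliminate b^-1) = x^2*y^4 - 2*x*y^3*z - 2*x^2*y^2 + y^2*z^2 + 3*x*y*z - y^2 - z^2 + 2
trace(b^-3 a b^-1 a^-1) = trace(b^-3 a b^-1) trace(a) - trace(b^-3 a b^-1 a)  (eliminate a^-1) = x*y^3*z - x^2*y^2 - y^2*z^2 - x*y*z + x^2 + y^2 + z^2 - 2
trace(b a b) = trace(b) trace(a b) - trace(a)  (reduce the b square) = y*z - x
trace(a b a^-1 b) = trace(b a b) trace(a) - trace(b a b a)  (eliminate a^-1) = x*y*z - x^2 - z^2 + 2
trace(a^-1 b^-1 a b) = trace(a b a^-1) trace(b) - trace(a b a^-1 b)  (eliminate b^-1) = -x*y*z + x^2 + y^2 + z^2 - 2
trace(b^-1 a b^-1 a^-1) = trace(a^-1 b^-1 a) trace(b) - trace(a^-1 b^-1 a b)  (eliminate b^-1) = x*y*z - x^2 - z^2 + 2
trace(b^-2 a b^-1 a^-1) = trace(b^-1 a b^-1 a^-1) trace(b) - trace(b^-1 a b^-1 a^-1 b)  (eliminate b^-1) = x*y^2*z - x^2*y - y*z^2 + y
assemble the triple (trace(r) - 2; trace(r a) - x; trace(r b) - y)

x*y^3*z - x^2*y^2 - y^2*z^2 - x*y*z + x^2 + y^2 + z^2 - 4; x*y^4 - y^3*z - 3*x*y^2 + 2*y*z; x*y^2*z - x^2*y - y*z^2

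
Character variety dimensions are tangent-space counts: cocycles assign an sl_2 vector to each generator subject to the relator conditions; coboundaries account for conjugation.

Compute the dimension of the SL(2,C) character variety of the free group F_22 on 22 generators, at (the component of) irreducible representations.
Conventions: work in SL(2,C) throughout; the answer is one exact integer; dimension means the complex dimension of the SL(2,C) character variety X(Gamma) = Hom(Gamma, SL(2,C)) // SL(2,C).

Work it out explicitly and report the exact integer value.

63

The free group F_22: 22 generators, no relators.
Z^1(Gamma, Ad rho) = (sl_2)^22: a cocycle is a free choice of one sl_2 vector per generator, so dim Z^1 = 3*22 = 66.
dim B^1 = 3: the coboundary map is injective because an irreducible image has centralizer 0 in sl_2.
dim H^1 = 66 - 3 = 63, which is dim X.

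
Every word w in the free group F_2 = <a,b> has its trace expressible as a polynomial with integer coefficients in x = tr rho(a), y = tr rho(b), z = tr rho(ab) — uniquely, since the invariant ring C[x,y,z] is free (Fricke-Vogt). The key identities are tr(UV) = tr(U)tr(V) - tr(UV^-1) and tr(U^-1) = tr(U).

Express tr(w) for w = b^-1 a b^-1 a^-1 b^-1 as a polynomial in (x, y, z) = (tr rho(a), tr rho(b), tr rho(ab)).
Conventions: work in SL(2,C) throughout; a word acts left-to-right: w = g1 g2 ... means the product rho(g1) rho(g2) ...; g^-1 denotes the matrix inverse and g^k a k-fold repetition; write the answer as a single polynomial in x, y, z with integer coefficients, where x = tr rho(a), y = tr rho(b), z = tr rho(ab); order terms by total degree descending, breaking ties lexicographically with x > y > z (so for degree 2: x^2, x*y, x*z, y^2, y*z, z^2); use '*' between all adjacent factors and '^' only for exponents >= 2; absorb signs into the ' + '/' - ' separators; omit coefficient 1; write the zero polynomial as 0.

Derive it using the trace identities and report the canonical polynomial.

x*y^2*z - x^2*y - y*z^2 + y

use: tr(a b^-1) = tr(a) tr(b) - tr(a b)  (eliminate b^-1) = x*y - z
tr(b^-1 a b^-1) = tr(a b^-1) tr(b) - tr(a)  (eliminate b^-1) = x*y^2 - y*z - x
tr(a^2) = tr(a) tr(a) - tr(1)  (reduce the a square) = x^2 - 2
use: tr(a^2 b) = tr(a) tr(b a) - tr(b)  (reduce the a square) = x*z - y
apply: tr(a b^-1 a) = tr(a^2) tr(b) - tr(a^2 b)  (eliminate b^-1) = x^2*y - x*z - y
use: tr(a b a b) = tr(a b) tr(a b) - tr(1)  (split on a) = z^2 - 2
tr(a b^-1 a b) = tr(a b a) tr(b) - tr(a b a b)  (eliminate b^-1) = x*y*z - y^2 - z^2 + 2
apply: tr(b^-1 a b^-1 a) = tr(a b^-1 a) tr(b) - tr(a b^-1 a b)  (eliminate b^-1) = x^2*y^2 - 2*x*y*z + z^2 - 2
tr(b^-1 a b^-1 a^-1) = tr(b^-1 a b^-1) tr(a) - tr(b^-1 a b^-1 a)  (eliminate a^-1) = x*y*z - x^2 - z^2 + 2
tr(b^-1 a b^-1 a^-1 b^-1) = tr(b^-1 a b^-1 a^-1) tr(b) - tr(b^-1 a b^-1 a^-1 b)  (eliminate b^-1) = x*y^2*z - x^2*y - y*z^2 + y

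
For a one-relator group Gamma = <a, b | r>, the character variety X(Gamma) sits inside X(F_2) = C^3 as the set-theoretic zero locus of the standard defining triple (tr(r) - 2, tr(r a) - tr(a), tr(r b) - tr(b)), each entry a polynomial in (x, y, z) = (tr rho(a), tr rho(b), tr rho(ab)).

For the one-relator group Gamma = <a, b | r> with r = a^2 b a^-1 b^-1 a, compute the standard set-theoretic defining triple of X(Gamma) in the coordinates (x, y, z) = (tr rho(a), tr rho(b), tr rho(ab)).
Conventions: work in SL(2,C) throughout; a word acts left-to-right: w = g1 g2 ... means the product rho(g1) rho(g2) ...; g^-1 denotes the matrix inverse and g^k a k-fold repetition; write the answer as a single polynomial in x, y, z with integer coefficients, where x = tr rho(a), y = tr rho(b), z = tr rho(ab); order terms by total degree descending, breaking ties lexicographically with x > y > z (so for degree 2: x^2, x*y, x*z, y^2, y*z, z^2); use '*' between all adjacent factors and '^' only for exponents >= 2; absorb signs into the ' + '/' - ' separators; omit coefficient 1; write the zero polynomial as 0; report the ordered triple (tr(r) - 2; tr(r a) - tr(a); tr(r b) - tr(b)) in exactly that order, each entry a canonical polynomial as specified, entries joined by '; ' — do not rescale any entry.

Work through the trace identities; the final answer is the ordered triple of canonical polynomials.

-x^3*y*z + x^4 + x^2*y^2 + x^2*z^2 + x*y*z - 4*x^2 - y^2 - z^2; -x^4*y*z + x^5 + x^3*y^2 + x^3*z^2 + 2*x^2*y*z - 5*x^3 - 2*x*y^2 - 2*x*z^2 + 4*x; -x^2*y*z^2 + x^3*z + 2*x*y^2*z + x*z^3 - x^2*y - y^3 - y*z^2 - 3*x*z + 2*y

tr(a^2 b) = tr(a)*tr(b a) - tr(b) = x*z - y
tr(a^3 b) = tr(a)*tr(b a^2) - tr(b a) = x^2*z - x*y - z
tr(a^2) = tr(a)*tr(a) - tr(1) = x^2 - 2
tr(a^3) = tr(a)*tr(a^2) - tr(a) = x^3 - 3*x
tr(b a^3 b) = tr(b)*tr(a^3 b) - tr(a^3) = x^2*y*z - x^3 - x*y^2 - y*z + 3*x
tr(b a b a) = tr(b a)*tr(b a) - tr(1) = z^2 - 2
tr(b a b) = tr(b)*tr(a b) - tr(a) = y*z - x
tr(b a b a^2) = tr(a)*tr(b a b a) - tr(b a b) = x*z^2 - y*z - x
tr(b a^3 b a) = tr(a)*tr(b a b a^2) - tr(b a b a) = x^2*z^2 - x*y*z - x^2 - z^2 + 2
tr(a^3 b a^-1 b) = tr(b a^3 b)*tr(a) - tr(b a^3 b a) = x^3*y*z - x^4 - x^2*y^2 - x^2*z^2 + 4*x^2 + z^2 - 2
tr(a^2 b a^-1 b^-1 a) = tr(a^3 b a^-1)*tr(b) - tr(a^3 b a^-1 b) = -x^3*y*z + x^4 + x^2*y^2 + x^2*z^2 + x*y*z - 4*x^2 - y^2 - z^2 + 2
tr(a^4) = tr(a)*tr(a^3) - tr(a^2)  (reduce the a square) = x^4 - 4*x^2 + 2
tr(a^3 b a) = tr(a)*tr(a^2 b a) - tr(a^2 b)  (reduce the a square) = x^3*z - x^2*y - 2*x*z + y
tr(a^4 b a) = tr(a)*tr(a^3 b a) - tr(a^3 b)  (reduce the a square) = x^4*z - x^3*y - 3*x^2*z + 2*x*y + z
tr(a^4 b a b) = tr(a)*tr(b a b a^3) - tr(b a b a^2)  (reduce the a square) = x^3*z^2 - x^2*y*z - x^3 - 2*x*z^2 + y*z + 3*x
tr(b^-1 a^4 b a) = tr(a^4 b a)*tr(b) - tr(a^4 b a b)  (eliminate b^-1) = x^4*y*z - x^3*y^2 - x^3*z^2 - 2*x^2*y*z + x^3 + 2*x*y^2 + 2*x*z^2 - 3*x
tr(a^2 b a^-1 b^-1 a^2) = tr(b^-1 a^4 b)*tr(a) - tr(b^-1 a^4 b a)  (eliminate a^-1) = -x^4*y*z + x^5 + x^3*y^2 + x^3*z^2 + 2*x^2*y*z - 5*x^3 - 2*x*y^2 - 2*x*z^2 + 5*x
tr(b^2) = tr(b)*tr(b) - tr(1) = y^2 - 2
tr(b a^2 b) = tr(a)*tr(b^2 a) - tr(b^2) = x*y*z - x^2 - y^2 + 2
tr(b^2 a b a) = tr(b)*tr(a b a b) - tr(a b a) = y*z^2 - x*z - y
tr(b^2 a b) = tr(b)*tr(a b^2) - tr(a b) = y^2*z - x*y - z
tr(b a b a^2 b) = tr(a)*tr(b^2 a b a) - tr(b^2 a b) = x*y*z^2 - x^2*z - y^2*z + z
tr(b a b a b a) = tr(b a)*tr(b a b a) - tr(b^-1 a^-1)   [split at repeated b] = z^3 - 3*z
tr(b a b a^2 b a) = tr(a)*tr(b a b a b a) - tr(b a b a b) = x*z^3 - y*z^2 - 2*x*z + y
tr(a b a^2 b a^-1 b) = tr(b a b a^2 b)*tr(a) - tr(b a b a^2 b a) = x^2*y*z^2 - x^3*z - x*y^2*z - x*z^3 + y*z^2 + 3*x*z - y
tr(a^2 b a^-1 b^-1 a b) = tr(a b a^2 b a^-1)*tr(b) - tr(a b a^2 b a^-1 b) = -x^2*y*z^2 + x^3*z + 2*x*y^2*z + x*z^3 - x^2*y - y^3 - y*z^2 - 3*x*z + 3*y
assemble the triple (tr(r) - 2; tr(r a) - x; tr(r b) - y)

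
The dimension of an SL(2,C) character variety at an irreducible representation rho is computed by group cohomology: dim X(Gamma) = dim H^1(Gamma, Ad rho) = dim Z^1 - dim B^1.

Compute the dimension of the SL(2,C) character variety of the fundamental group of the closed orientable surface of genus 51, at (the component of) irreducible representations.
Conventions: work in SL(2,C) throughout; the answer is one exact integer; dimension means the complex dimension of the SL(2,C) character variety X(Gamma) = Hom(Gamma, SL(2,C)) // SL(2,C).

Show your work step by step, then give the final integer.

300

Gamma = pi_1(Sigma_51) = < a_1, b_1, ..., a_51, b_51 | prod [a_i, b_i] > has 2g = 102 generators and 1 relator.
Before the relator condition, cocycle space has dim 3*102 = 306.
At an irreducible rho, H^2 = coker(d_2) vanishes (Poincare duality: H^2 is dual to H^0 = invariants = 0), so d_2 is surjective onto sl_2 and dim Z^1 = 306 - 3 = 303.
Coboundaries contribute dim B^1 = 3 (injective at irreducible rho).
Hence dim X = 303 - 3 = 300.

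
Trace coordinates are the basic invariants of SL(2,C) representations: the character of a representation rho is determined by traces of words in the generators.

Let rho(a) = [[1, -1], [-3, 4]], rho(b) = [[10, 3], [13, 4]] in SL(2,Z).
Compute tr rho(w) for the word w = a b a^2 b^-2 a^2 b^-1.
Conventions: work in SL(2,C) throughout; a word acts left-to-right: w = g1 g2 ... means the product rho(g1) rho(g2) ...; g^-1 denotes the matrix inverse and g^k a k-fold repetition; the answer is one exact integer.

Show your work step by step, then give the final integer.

rho(a) = [[1, -1], [-3, 4]]
... * rho(b) = [[10, 3], [13, 4]]  ->  [[-3, -1], [22, 7]]
... * rho(a) = [[1, -1], [-3, 4]]  ->  [[0, -1], [1, 6]]
... * rho(a) = [[1, -1], [-3, 4]]  ->  [[3, -4], [-17, 23]]
... * rho(b^-1) = [[4, -3], [-13, 10]]  ->  [[64, -49], [-367, 281]]
... * rho(b^-1) = [[4, -3], [-13, 10]]  ->  [[893, -682], [-5121, 3911]]
... * rho(a) = [[1, -1], [-3, 4]]  ->  [[2939, -3621], [-16854, 20765]]
... * rho(a) = [[1, -1], [-3, 4]]  ->  [[13802, -17423], [-79149, 99914]]
... * rho(b^-1) = [[4, -3], [-13, 10]]  ->  [[281707, -215636], [-1615478, 1236587]]
tr = 281707 + 1236587 = 1518294

1518294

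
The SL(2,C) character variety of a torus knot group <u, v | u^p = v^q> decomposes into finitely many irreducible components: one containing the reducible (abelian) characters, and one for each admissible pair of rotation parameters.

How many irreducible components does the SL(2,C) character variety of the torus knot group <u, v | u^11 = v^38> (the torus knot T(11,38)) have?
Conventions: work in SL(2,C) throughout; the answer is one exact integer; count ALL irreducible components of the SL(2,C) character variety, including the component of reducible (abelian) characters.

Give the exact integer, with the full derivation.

In the torus knot group T(11,38), u^11 = v^38 is central, so an irreducible representation sends it to +I or -I (Schur).
This locks tr(u) to 2*cos(pi*alpha/11), alpha in 1..10, and tr(v) to 2*cos(pi*beta/38), beta in 1..37, on each component of irreducible characters.
The two central values (-1)^alpha I and (-1)^beta I must be the same matrix, so alpha and beta share a parity.
Enumerate parity-matched pairs: 5*19 odd-odd plus 5*18 even-even gives 185.
components with irreducible characters: 185; plus the single component of reducible (abelian) characters: total 186.

186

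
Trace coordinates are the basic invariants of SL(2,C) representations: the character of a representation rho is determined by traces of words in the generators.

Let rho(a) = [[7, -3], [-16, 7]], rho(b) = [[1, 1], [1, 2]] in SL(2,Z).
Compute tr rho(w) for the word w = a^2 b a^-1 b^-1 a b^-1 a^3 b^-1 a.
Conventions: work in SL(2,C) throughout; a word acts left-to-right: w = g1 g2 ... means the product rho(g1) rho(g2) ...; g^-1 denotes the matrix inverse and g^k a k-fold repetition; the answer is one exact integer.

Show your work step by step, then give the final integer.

7382186841

rho(a) = [[7, -3], [-16, 7]]
... * rho(a) = [[7, -3], [-16, 7]]  ->  [[97, -42], [-224, 97]]
... * rho(b) = [[1, 1], [1, 2]]  ->  [[55, 13], [-127, -30]]
... * rho(a^-1) = [[7, 3], [16, 7]]  ->  [[593, 256], [-1369, -591]]
... * rho(b^-1) = [[2, -1], [-1, 1]]  ->  [[930, -337], [-2147, 778]]
... * rho(a) = [[7, -3], [-16, 7]]  ->  [[11902, -5149], [-27477, 11887]]
... * rho(b^-1) = [[2, -1], [-1, 1]]  ->  [[28953, -17051], [-66841, 39364]]
... * rho(a) = [[7, -3], [-16, 7]]  ->  [[475487, -206216], [-1097711, 476071]]
... * rho(a) = [[7, -3], [-16, 7]]  ->  [[6627865, -2869973], [-15301113, 6625630]]
... * rho(a) = [[7, -3], [-16, 7]]  ->  [[92314623, -39973406], [-213117871, 92282749]]
... * rho(b^-1) = [[2, -1], [-1, 1]]  ->  [[224602652, -132288029], [-518518491, 305400620]]
... * rho(a) = [[7, -3], [-16, 7]]  ->  [[3688827028, -1599824159], [-8516039357, 3693359813]]
tr = 3688827028 + 3693359813 = 7382186841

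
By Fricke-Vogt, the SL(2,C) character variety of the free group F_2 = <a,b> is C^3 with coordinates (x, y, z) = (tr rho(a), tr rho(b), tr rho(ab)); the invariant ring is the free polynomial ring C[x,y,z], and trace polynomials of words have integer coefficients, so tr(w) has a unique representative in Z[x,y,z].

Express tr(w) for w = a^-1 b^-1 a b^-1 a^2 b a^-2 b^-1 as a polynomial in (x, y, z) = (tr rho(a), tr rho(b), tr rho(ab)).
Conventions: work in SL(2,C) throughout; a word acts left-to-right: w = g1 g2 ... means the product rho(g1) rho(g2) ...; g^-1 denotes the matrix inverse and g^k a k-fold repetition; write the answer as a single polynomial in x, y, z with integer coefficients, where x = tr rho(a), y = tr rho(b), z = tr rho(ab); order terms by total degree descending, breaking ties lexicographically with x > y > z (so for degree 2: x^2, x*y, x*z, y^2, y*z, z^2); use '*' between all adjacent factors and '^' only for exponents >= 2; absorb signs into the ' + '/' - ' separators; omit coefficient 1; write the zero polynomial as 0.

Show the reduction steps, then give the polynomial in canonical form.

tr(b^2 a) = tr(b)*tr(a b) - tr(a)  (reduce the b square) = y*z - x
tr(b^2) = tr(b)*tr(b) - tr(1)  (reduce the b square) = y^2 - 2
tr(b a^2 b) = tr(a)*tr(b^2 a) - tr(b^2)  (reduce the a square) = x*y*z - x^2 - y^2 + 2
tr(b a b a) = tr(a b)*tr(a b) - tr(1)  (split on a) = z^2 - 2
tr(b a^2 b a) = tr(a)*tr(b a b a) - tr(b a b)  (reduce the a square) = x*z^2 - y*z - x
tr(a^2 b a^-1 b) = tr(b a^2 b)*tr(a) - tr(b a^2 b a)  (eliminate a^-1) = x^2*y*z - x^3 - x*y^2 - x*z^2 + y*z + 3*x
tr(b^-1 a^2 b a^-1) = tr(a^2 b a^-1)*tr(b) - tr(a^2 b a^-1 b)  (eliminate b^-1) = -x^2*y*z + x^3 + x*y^2 + x*z^2 - 3*x
tr(b a^3 b) = tr(a)*tr(b^2 a^2) - tr(b^2 a)  (reduce the a square) = x^2*y*z - x^3 - x*y^2 - y*z + 3*x
tr(b a^3 b a) = tr(a)*tr(a b a b a) - tr(a b a b)  (reduce the a square) = x^2*z^2 - x*y*z - x^2 - z^2 + 2
tr(a^2 b a^-1 b a) = tr(b a^3 b)*tr(a) - tr(b a^3 b a)  (eliminate a^-1) = x^3*y*z - x^4 - x^2*y^2 - x^2*z^2 + 4*x^2 + z^2 - 2
tr(a b a) = tr(a)*tr(b a) - tr(b)  (reduce the a square) = x*z - y
tr(b^2 a b a) = tr(b)*tr(a b a b) - tr(a b a)  (reduce the b square) = y*z^2 - x*z - y
tr(b^2 a b) = tr(b)*tr(b a b) - tr(b a)  (reduce the b square) = y^2*z - x*y - z
tr(b a b a^2 b) = tr(a)*tr(b^2 a b a) - tr(b^2 a b)  (reduce the a square) = x*y*z^2 - x^2*z - y^2*z + z
tr(b a b a b a) = tr(a b a b)*tr(a b) - tr(b a)  (split on a) = z^3 - 3*z
tr(b a b a^2 b a) = tr(a)*tr(b a b a b a) - tr(b a b a b)  (reduce the a square) = x*z^3 - y*z^2 - 2*x*z + y
tr(a^2 b a^-1 b a b) = tr(b a b a^2 b)*tr(a) - tr(b a b a^2 b a)  (eliminate a^-1) = x^2*y*z^2 - x^3*z - x*y^2*z - x*z^3 + y*z^2 + 3*x*z - y
tr(b a b^-1 a^2 b a^-1) = tr(a^2 b a^-1 b a)*tr(b) - tr(a^2 b a^-1 b a b)  (eliminate b^-1) = x^3*y^2*z - x^4*y - x^2*y^3 - 2*x^2*y*z^2 + x^3*z + x*y^2*z + x*z^3 + 4*x^2*y - 3*x*z - y
tr(b a b^-1 a^2 b) = tr(a^2 b^2 a)*tr(b) - tr(a^2 b^2 a b)  (eliminate b^-1) = x^2*y^2*z - x^3*y - x*y^3 - x*y*z^2 + x^2*z + 3*x*y - z
tr(a b^-1 a^2 b a^-2 b) = tr(b a b^-1 a^2 b a^-1)*tr(a) - tr(b a b^-1 a^2 b)  (eliminate a^-1) = x^4*y^2*z - x^5*y - x^3*y^3 - 2*x^3*y*z^2 + x^4*z + x^2*z^3 + 5*x^3*y + x*y^3 + x*y*z^2 - 4*x^2*z - 4*x*y + z
tr(a b^-1 a^2 b a^-2 b^-1) = tr(a b^-1 a^2 b a^-2)*tr(b) - tr(a b^-1 a^2 b a^-2 b)  (eliminate b^-1) = -x^4*y^2*z + x^5*y + x^3*y^3 + 2*x^3*y*z^2 - x^4*z - x^2*y^2*z - x^2*z^3 - 4*x^3*y + 4*x^2*z + x*y - z
tr(b^-1 a b^-1 a^2 b a^-2 b^-1) = tr(a b^-1 a^2 b a^-2 b^-1)*tr(b) - tr(a b^-1 a^2 b a^-2)  (eliminate b^-1) = -x^4*y^3*z + x^5*y^2 + x^3*y^4 + 2*x^3*y^2*z^2 - x^4*y*z - x^2*y^3*z - x^2*y*z^3 - 4*x^3*y^2 + 5*x^2*y*z - x^3 - x*z^2 - y*z + 3*x
tr(a^2) = tr(a)*tr(a) - tr(1)  (reduce the a square) = x^2 - 2
tr(a^3) = tr(a)*tr(a^2) - tr(a)  (reduce the a square) = x^3 - 3*x
tr(a^4) = tr(a)*tr(a^3) - tr(a^2)  (reduce the a square) = x^4 - 4*x^2 + 2
tr(b a^3) = tr(a)*tr(b a^2) - tr(b a)  (reduce the a square) = x^2*z - x*y - z
tr(a^4 b) = tr(a)*tr(b a^3) - tr(b a^2)  (reduce the a square) = x^3*z - x^2*y - 2*x*z + y
tr(a^3 b^-1 a) = tr(a^4)*tr(b) - tr(a^4 b)  (eliminate b^-1) = x^4*y - x^3*z - 3*x^2*y + 2*x*z + y
tr(a^3 b^-1 a b) = tr(a b a^3)*tr(b) - tr(a b a^3 b)  (eliminate b^-1) = x^3*y*z - x^2*y^2 - x^2*z^2 - x*y*z + x^2 + y^2 + z^2 - 2
tr(a b^-1 a b^-1 a^2) = tr(a^3 b^-1 a)*tr(b) - tr(a^3 b^-1 a b)  (eliminate b^-1) = x^4*y^2 - 2*x^3*y*z - 2*x^2*y^2 + x^2*z^2 + 3*x*y*z - x^2 - z^2 + 2
tr(a^3 b a^2) = tr(a)*tr(a^3 b a) - tr(a^3 b)  (reduce the a square) = x^4*z - x^3*y - 3*x^2*z + 2*x*y + z
tr(a^3 b a^2 b) = tr(a)*tr(b a^3 b a) - tr(b a^3 b)  (reduce the a square) = x^3*z^2 - 2*x^2*y*z + x*y^2 - x*z^2 + y*z - x
tr(a^2 b a^2 b^-1 a) = tr(a^3 b a^2)*tr(b) - tr(a^3 b a^2 b)  (eliminate b^-1) = x^4*y*z - x^3*y^2 - x^3*z^2 - x^2*y*z + x*y^2 + x*z^2 + x
tr(a b a^2 b a^2 b) = tr(a)*tr(b a b a^2 b a) - tr(b a b a^2 b)  (reduce the a square) = x^2*z^3 - 2*x*y*z^2 - x^2*z + y^2*z + x*y - z
tr(a^2 b a^2 b^-1 a b) = tr(a b a^2 b a^2)*tr(b) - tr(a b a^2 b a^2 b)  (eliminate b^-1) = x^3*y*z^2 - 2*x^2*y^2*z - x^2*z^3 + x*y^3 + x*y*z^2 + x^2*z - 2*x*y + z
tr(a b^-1 a b^-1 a^2 b a) = tr(a^2 b a^2 b^-1 a)*tr(b) - tr(a^2 b a^2 b^-1 a b)  (eliminate b^-1) = x^4*y^2*z - x^3*y^3 - 2*x^3*y*z^2 + x^2*y^2*z + x^2*z^3 - x^2*z + 3*x*y - z
tr(a^2 b a b a^2) = tr(a)*tr(a^2 b a b a) - tr(a^2 b a b)  (reduce the a square) = x^3*z^2 - x^2*y*z - x^3 - 2*x*z^2 + y*z + 3*x
tr(a b^-1 a^2 b a b a) = tr(a^2 b a b a^2)*tr(b) - tr(a^2 b a b a^2 b)  (eliminate b^-1) = x^3*y*z^2 - x^2*y^2*z - x^2*z^3 - x^3*y + x^2*z + 2*x*y + z
tr(a^2 b a b a b a) = tr(a)*tr(b a b a b a^2) - tr(b a b a b a)  (reduce the a square) = x^2*z^3 - x*y*z^2 - 2*x^2*z - z^3 + x*y + 3*z
tr(b a b a b a b a) = tr(b a b a b a)*tr(b a) - tr(a b a b)  (split on b) = z^4 - 4*z^2 + 2
tr(b a b a b a b) = tr(b)*tr(a b a b a b) - tr(a b a b a)  (reduce the b square) = y*z^3 - x*z^2 - 2*y*z + x
tr(a^2 b a b a b a b) = tr(a)*tr(b a b a b a b a) - tr(b a b a b a b)  (reduce the a square) = x*z^4 - y*z^3 - 3*x*z^2 + 2*y*z + x
tr(a b^-1 a^2 b a b a b) = tr(a^2 b a b a b a)*tr(b) - tr(a^2 b a b a b a b)  (eliminate b^-1) = x^2*y*z^3 - x*y^2*z^2 - x*z^4 - 2*x^2*y*z + x*y^2 + 3*x*z^2 + y*z - x
tr(a b^-1 a b^-1 a^2 b a b) = tr(a b^-1 a^2 b a b a)*tr(b) - tr(a b^-1 a^2 b a b a b)  (eliminate b^-1) = x^3*y^2*z^2 - x^2*y^3*z - 2*x^2*y*z^3 - x^3*y^2 + x*y^2*z^2 + x*z^4 + 3*x^2*y*z + x*y^2 - 3*x*z^2 + x
tr(b^-1 a b^-1 a b^-1 a^2 b a) = tr(a b^-1 a b^-1 a^2 b a)*tr(b) - tr(a b^-1 a b^-1 a^2 b a b)  (eliminate b^-1) = x^4*y^3*z - x^3*y^4 - 3*x^3*y^2*z^2 + 2*x^2*y^3*z + 3*x^2*y*z^3 + x^3*y^2 - x*y^2*z^2 - x*z^4 - 4*x^2*y*z + 2*x*y^2 + 3*x*z^2 - y*z - x
tr(b^-1 a b^-1 a b^-1 a^2 b a^-1) = tr(b^-1 a b^-1 a b^-1 a^2 b)*tr(a) - tr(b^-1 a b^-1 a b^-1 a^2 b a)  (eliminate a^-1) = -x^4*y^3*z + x^5*y^2 + x^3*y^4 + 3*x^3*y^2*z^2 - 2*x^4*y*z - 2*x^2*y^3*z - 3*x^2*y*z^3 - 3*x^3*y^2 + x^3*z^2 + x*y^2*z^2 + x*z^4 + 7*x^2*y*z - x^3 - 2*x*y^2 - 4*x*z^2 + y*z + 3*x
tr(b^-1 a b^-1 a^2 b a^-2 b^-1 a) = tr(b^-1 a b^-1 a b^-1 a^2 b a^-1)*tr(a) - tr(b^-1 a b^-1 a b^-1 a^2 b)  (eliminate a^-1) = -x^5*y^3*z + x^6*y^2 + x^4*y^4 + 3*x^4*y^2*z^2 - 2*x^5*y*z - 2*x^3*y^3*z - 3*x^3*y*z^3 - 4*x^4*y^2 + x^4*z^2 + x^2*y^2*z^2 + x^2*z^4 + 9*x^3*y*z - x^4 - 5*x^2*z^2 - 2*x*y*z + 4*x^2 + z^2 - 2
tr(a^-1 b^-1 a b^-1 a^2 b a^-2 b^-1) = tr(b^-1 a b^-1 a^2 b a^-2 b^-1)*tr(a) - tr(b^-1 a b^-1 a^2 b a^-2 b^-1 a)  (eliminate a^-1) = -x^4*y^2*z^2 + x^5*y*z + x^3*y^3*z + 2*x^3*y*z^3 - x^4*z^2 - x^2*y^2*z^2 - x^2*z^4 - 4*x^3*y*z + 4*x^2*z^2 + x*y*z - x^2 - z^2 + 2

-x^4*y^2*z^2 + x^5*y*z + x^3*y^3*z + 2*x^3*y*z^3 - x^4*z^2 - x^2*y^2*z^2 - x^2*z^4 - 4*x^3*y*z + 4*x^2*z^2 + x*y*z - x^2 - z^2 + 2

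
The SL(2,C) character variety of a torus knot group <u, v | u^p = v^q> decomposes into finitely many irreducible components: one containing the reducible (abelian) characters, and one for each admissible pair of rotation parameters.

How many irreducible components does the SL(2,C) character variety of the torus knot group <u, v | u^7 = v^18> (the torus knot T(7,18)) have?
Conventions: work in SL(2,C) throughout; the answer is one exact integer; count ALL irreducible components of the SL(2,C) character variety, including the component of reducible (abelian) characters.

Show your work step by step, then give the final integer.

52

In the torus knot group T(7,18), u^7 = v^18 is central, so an irreducible representation sends it to +I or -I (Schur).
On an irreducible component, tr(u) is locked at 2*cos(pi*alpha/7) for some alpha in 1..6, and tr(v) at 2*cos(pi*beta/18) for some beta in 1..17.
The two central values (-1)^alpha I and (-1)^beta I must be the same matrix, so alpha and beta share a parity.
Enumerate parity-matched pairs: 3*9 odd-odd plus 3*8 even-even gives 51.
Total: 51 irreducible-character components + 1 reducible (abelian) component = 52.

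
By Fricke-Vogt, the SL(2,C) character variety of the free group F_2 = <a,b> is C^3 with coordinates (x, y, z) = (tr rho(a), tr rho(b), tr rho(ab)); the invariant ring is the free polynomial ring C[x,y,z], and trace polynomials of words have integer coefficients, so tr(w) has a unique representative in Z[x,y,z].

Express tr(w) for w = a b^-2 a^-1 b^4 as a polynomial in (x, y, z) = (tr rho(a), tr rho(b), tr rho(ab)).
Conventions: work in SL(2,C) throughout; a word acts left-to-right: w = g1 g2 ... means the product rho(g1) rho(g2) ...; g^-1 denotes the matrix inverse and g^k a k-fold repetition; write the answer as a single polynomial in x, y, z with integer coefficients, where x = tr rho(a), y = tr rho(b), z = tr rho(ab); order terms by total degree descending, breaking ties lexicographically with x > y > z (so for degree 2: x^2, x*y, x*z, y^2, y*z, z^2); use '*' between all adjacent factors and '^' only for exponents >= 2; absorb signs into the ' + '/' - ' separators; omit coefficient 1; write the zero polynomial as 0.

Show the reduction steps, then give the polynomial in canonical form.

apply: trace(b^2) = trace(b) trace(b) - trace(1)  (reduce the b square) = y^2 - 2
apply: trace(b^3) = trace(b) trace(b^2) - trace(b)  (reduce the b square) = y^3 - 3*y
apply: trace(b^4) = trace(b) trace(b^3) - trace(b^2)  (reduce the b square) = y^4 - 4*y^2 + 2
trace(a b^2) = trace(b) trace(a b) - trace(a)  (reduce the b square) = y*z - x
use: trace(b a b^2) = trace(b) trace(a b^2) - trace(a b)  (reduce the b square) = y^2*z - x*y - z
apply: trace(b a b^3) = trace(b) trace(b a b^2) - trace(b a b)  (reduce the b square) = y^3*z - x*y^2 - 2*y*z + x
trace(b^4 a b) = trace(b) trace(b a b^3) - trace(b a b^2)  (reduce the b square) = y^4*z - x*y^3 - 3*y^2*z + 2*x*y + z
trace(a b a b) = trace(b a) trace(b a) - trace(1)  (split on b) = z^2 - 2
trace(a b a) = trace(a) trace(b a) - trace(b)  (reduce the a square) = x*z - y
use: trace(b a b a b) = trace(b) trace(a b a b) - trace(a b a)  (reduce the b square) = y*z^2 - x*z - y
apply: trace(b^2 a b a b) = trace(b) trace(b a b a b) - trace(b a b a)  (reduce the b square) = y^2*z^2 - x*y*z - y^2 - z^2 + 2
apply: trace(b^4 a b a) = trace(b) trace(b^2 a b a b) - trace(b^2 a b a)  (reduce the b square) = y^3*z^2 - x*y^2*z - y^3 - 2*y*z^2 + x*z + 3*y
apply: trace(a^-1 b^4 a b) = trace(b^4 a b) trace(a) - trace(b^4 a b a)  (eliminate a^-1) = x*y^4*z - x^2*y^3 - y^3*z^2 - 2*x*y^2*z + 2*x^2*y + y^3 + 2*y*z^2 - 3*y
trace(a^-1 b^4 a b^-1) = trace(a^-1 b^4 a) trace(b) - trace(a^-1 b^4 a b)  (eliminate b^-1) = -x*y^4*z + x^2*y^3 + y^5 + y^3*z^2 + 2*x*y^2*z - 2*x^2*y - 5*y^3 - 2*y*z^2 + 5*y
trace(a b^-2 a^-1 b^4) = trace(a^-1 b^4 a b^-1) trace(b) - trace(a^-1 b^4 a)  (eliminate b^-1) = -x*y^5*z + x^2*y^4 + y^6 + y^4*z^2 + 2*x*y^3*z - 2*x^2*y^2 - 6*y^4 - 2*y^2*z^2 + 9*y^2 - 2

-x*y^5*z + x^2*y^4 + y^6 + y^4*z^2 + 2*x*y^3*z - 2*x^2*y^2 - 6*y^4 - 2*y^2*z^2 + 9*y^2 - 2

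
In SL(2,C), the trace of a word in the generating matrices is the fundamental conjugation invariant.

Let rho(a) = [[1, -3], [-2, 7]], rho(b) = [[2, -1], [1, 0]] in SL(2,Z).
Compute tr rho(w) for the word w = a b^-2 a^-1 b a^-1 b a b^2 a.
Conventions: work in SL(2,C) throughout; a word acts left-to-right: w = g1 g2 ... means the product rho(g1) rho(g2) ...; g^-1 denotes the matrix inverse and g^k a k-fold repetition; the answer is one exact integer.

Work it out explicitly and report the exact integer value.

rho(a) = [[1, -3], [-2, 7]]
... * rho(b^-1) = [[0, 1], [-1, 2]]  ->  [[3, -5], [-7, 12]]
... * rho(b^-1) = [[0, 1], [-1, 2]]  ->  [[5, -7], [-12, 17]]
... * rho(a^-1) = [[7, 3], [2, 1]]  ->  [[21, 8], [-50, -19]]
... * rho(b) = [[2, -1], [1, 0]]  ->  [[50, -21], [-119, 50]]
... * rho(a^-1) = [[7, 3], [2, 1]]  ->  [[308, 129], [-733, -307]]
... * rho(b) = [[2, -1], [1, 0]]  ->  [[745, -308], [-1773, 733]]
... * rho(a) = [[1, -3], [-2, 7]]  ->  [[1361, -4391], [-3239, 10450]]
... * rho(b) = [[2, -1], [1, 0]]  ->  [[-1669, -1361], [3972, 3239]]
... * rho(b) = [[2, -1], [1, 0]]  ->  [[-4699, 1669], [11183, -3972]]
... * rho(a) = [[1, -3], [-2, 7]]  ->  [[-8037, 25780], [19127, -61353]]
tr = -8037 + -61353 = -69390

-69390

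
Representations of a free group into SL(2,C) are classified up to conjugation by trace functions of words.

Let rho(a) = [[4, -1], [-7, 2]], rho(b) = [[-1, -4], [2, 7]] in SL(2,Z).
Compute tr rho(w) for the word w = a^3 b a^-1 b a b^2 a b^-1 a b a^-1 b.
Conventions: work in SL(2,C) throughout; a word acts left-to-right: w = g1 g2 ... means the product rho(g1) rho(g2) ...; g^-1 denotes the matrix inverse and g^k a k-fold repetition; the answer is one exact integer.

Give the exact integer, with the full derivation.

-8246898

rho(a) = [[4, -1], [-7, 2]]
... * rho(a) = [[4, -1], [-7, 2]]  ->  [[23, -6], [-42, 11]]
... * rho(a) = [[4, -1], [-7, 2]]  ->  [[134, -35], [-245, 64]]
... * rho(b) = [[-1, -4], [2, 7]]  ->  [[-204, -781], [373, 1428]]
... * rho(a^-1) = [[2, 1], [7, 4]]  ->  [[-5875, -3328], [10742, 6085]]
... * rho(b) = [[-1, -4], [2, 7]]  ->  [[-781, 204], [1428, -373]]
... * rho(a) = [[4, -1], [-7, 2]]  ->  [[-4552, 1189], [8323, -2174]]
... * rho(b) = [[-1, -4], [2, 7]]  ->  [[6930, 26531], [-12671, -48510]]
... * rho(b) = [[-1, -4], [2, 7]]  ->  [[46132, 157997], [-84349, -288886]]
... * rho(a) = [[4, -1], [-7, 2]]  ->  [[-921451, 269862], [1684806, -493423]]
... * rho(b^-1) = [[7, 4], [-2, -1]]  ->  [[-6989881, -3955666], [12780488, 7232647]]
... * rho(a) = [[4, -1], [-7, 2]]  ->  [[-269862, -921451], [493423, 1684806]]
... * rho(b) = [[-1, -4], [2, 7]]  ->  [[-1573040, -5370709], [2876189, 9819950]]
... * rho(a^-1) = [[2, 1], [7, 4]]  ->  [[-40741043, -23055876], [74492028, 42155989]]
... * rho(b) = [[-1, -4], [2, 7]]  ->  [[-5370709, 1573040], [9819950, -2876189]]
tr = -5370709 + -2876189 = -8246898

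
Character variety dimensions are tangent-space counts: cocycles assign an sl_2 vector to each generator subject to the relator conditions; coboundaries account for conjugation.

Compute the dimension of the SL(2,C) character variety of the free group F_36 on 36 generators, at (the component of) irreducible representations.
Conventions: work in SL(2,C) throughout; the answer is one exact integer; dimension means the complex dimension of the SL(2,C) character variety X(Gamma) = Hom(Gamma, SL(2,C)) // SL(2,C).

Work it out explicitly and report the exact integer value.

105

Here Gamma is free of rank 36 — no relator constrains a cocycle.
Z^1(Gamma, Ad rho) = (sl_2)^36: a cocycle is a free choice of one sl_2 vector per generator, so dim Z^1 = 3*36 = 108.
Irreducibility makes the coboundary map sl_2 -> Z^1 injective (trivial centralizer), so dim B^1 = 3.
dim H^1 = 108 - 3 = 105, which is dim X.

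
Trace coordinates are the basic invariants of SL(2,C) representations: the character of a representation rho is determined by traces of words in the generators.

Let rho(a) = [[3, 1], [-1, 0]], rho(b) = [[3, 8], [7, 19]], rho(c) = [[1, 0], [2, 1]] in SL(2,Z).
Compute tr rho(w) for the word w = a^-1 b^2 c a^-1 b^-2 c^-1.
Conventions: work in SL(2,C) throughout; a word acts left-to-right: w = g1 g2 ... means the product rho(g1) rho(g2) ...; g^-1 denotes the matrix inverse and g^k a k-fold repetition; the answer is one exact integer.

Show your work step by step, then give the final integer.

rho(a^-1) = [[0, -1], [1, 3]]
... * rho(b) = [[3, 8], [7, 19]]  ->  [[-7, -19], [24, 65]]
... * rho(b) = [[3, 8], [7, 19]]  ->  [[-154, -417], [527, 1427]]
... * rho(c) = [[1, 0], [2, 1]]  ->  [[-988, -417], [3381, 1427]]
... * rho(a^-1) = [[0, -1], [1, 3]]  ->  [[-417, -263], [1427, 900]]
... * rho(b^-1) = [[19, -8], [-7, 3]]  ->  [[-6082, 2547], [20813, -8716]]
... * rho(b^-1) = [[19, -8], [-7, 3]]  ->  [[-133387, 56297], [456459, -192652]]
... * rho(c^-1) = [[1, 0], [-2, 1]]  ->  [[-245981, 56297], [841763, -192652]]
tr = -245981 + -192652 = -438633

-438633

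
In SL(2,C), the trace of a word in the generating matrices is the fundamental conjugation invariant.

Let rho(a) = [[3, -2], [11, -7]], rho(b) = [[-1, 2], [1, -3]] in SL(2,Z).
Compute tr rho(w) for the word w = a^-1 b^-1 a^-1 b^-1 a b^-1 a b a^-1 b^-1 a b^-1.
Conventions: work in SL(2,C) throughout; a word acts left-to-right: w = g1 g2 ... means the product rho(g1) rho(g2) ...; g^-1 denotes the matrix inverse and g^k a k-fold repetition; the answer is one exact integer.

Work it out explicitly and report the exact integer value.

614249762

rho(a^-1) = [[-7, 2], [-11, 3]]
... * rho(b^-1) = [[-3, -2], [-1, -1]]  ->  [[19, 12], [30, 19]]
... * rho(a^-1) = [[-7, 2], [-11, 3]]  ->  [[-265, 74], [-419, 117]]
... * rho(b^-1) = [[-3, -2], [-1, -1]]  ->  [[721, 456], [1140, 721]]
... * rho(a) = [[3, -2], [11, -7]]  ->  [[7179, -4634], [11351, -7327]]
... * rho(b^-1) = [[-3, -2], [-1, -1]]  ->  [[-16903, -9724], [-26726, -15375]]
... * rho(a) = [[3, -2], [11, -7]]  ->  [[-157673, 101874], [-249303, 161077]]
... * rho(b) = [[-1, 2], [1, -3]]  ->  [[259547, -620968], [410380, -981837]]
... * rho(a^-1) = [[-7, 2], [-11, 3]]  ->  [[5013819, -1343810], [7927547, -2124751]]
... * rho(b^-1) = [[-3, -2], [-1, -1]]  ->  [[-13697647, -8683828], [-21657890, -13730343]]
... * rho(a) = [[3, -2], [11, -7]]  ->  [[-136615049, 88182090], [-216007443, 139428181]]
... * rho(b^-1) = [[-3, -2], [-1, -1]]  ->  [[321663057, 185048008], [508594148, 292586705]]
tr = 321663057 + 292586705 = 614249762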